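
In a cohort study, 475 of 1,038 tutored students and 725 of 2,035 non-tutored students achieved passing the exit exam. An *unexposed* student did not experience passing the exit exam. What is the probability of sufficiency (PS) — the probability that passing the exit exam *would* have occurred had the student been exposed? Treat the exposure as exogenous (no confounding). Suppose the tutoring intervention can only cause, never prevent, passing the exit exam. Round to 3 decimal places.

PS ≈ 0.157

p₁ = P(outcome | exposed) = 475/1038 = 0.45761
p₀ = P(outcome | unexposed) = 725/2035 = 0.35627
Under exogeneity and monotonicity, PS = (p₁ − p₀) / (1 − p₀).
PS = (0.45761 − 0.35627) / (1 − 0.35627) = 0.10135 / 0.64373 ≈ 0.1574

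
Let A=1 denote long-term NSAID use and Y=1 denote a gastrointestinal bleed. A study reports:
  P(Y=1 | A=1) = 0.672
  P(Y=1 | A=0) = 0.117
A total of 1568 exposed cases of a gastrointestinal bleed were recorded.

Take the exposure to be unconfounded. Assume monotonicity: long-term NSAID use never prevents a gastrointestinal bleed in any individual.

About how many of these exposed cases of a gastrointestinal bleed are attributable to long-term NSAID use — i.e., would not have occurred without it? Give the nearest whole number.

Let p₁ = 0.672, p₀ = 0.117.
PN = (p₁ − p₀)/p₁ = (0.672 − 0.117) / 0.672 ≈ 0.82589.
Attributable cases ≈ PN × (exposed cases) = 0.82589 × 1568 ≈ 1295.00.

about 1295 cases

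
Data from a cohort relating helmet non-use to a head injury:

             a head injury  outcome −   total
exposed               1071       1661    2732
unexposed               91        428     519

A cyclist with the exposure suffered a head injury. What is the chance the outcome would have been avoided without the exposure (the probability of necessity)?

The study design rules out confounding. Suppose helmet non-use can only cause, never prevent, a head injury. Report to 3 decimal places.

PN ≈ 0.553

p₁ = P(outcome | exposed) = 1071/2732 = 0.39202
p₀ = P(outcome | unexposed) = 91/519 = 0.17534
Under exogeneity and monotonicity, PN = (p₁ − p₀)/p₁.
PN = (0.39202 − 0.17534) / 0.39202 ≈ 0.5527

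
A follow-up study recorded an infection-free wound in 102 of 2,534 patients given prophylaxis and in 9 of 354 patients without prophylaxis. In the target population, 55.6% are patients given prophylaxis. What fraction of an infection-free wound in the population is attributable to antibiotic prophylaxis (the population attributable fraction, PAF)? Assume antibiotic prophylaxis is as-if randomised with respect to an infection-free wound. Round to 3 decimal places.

PAF ≈ 0.245

p₁ = P(outcome | exposed) = 102/2534 = 0.040253
p₀ = P(outcome | unexposed) = 9/354 = 0.025424
Overall risk P(Y=1) = π·p₁ + (1−π)·p₀ = 0.556×0.040253 + 0.444×0.025424 = 0.033669.
Under exogeneity, PAF = [P(Y=1) − p₀] / P(Y=1).
PAF = (0.033669 − 0.025424) / 0.033669 ≈ 0.2449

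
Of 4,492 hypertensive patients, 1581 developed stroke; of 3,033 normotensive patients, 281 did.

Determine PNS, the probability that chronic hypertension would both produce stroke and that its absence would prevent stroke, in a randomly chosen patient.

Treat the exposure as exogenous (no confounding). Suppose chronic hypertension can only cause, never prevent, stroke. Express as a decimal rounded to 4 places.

PNS ≈ 0.2593

p₁ = P(outcome | exposed) = 1581/4492 = 0.35196
p₀ = P(outcome | unexposed) = 281/3033 = 0.092648
Under exogeneity and monotonicity, PNS = p₁ − p₀.
PNS = 0.35196 − 0.092648 = 0.25931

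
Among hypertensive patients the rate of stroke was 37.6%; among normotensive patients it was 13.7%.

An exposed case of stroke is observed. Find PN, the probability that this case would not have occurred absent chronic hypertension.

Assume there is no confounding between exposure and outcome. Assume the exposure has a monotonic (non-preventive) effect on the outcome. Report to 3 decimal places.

p₁ = 0.376, p₀ = 0.137.
Under exogeneity and monotonicity, PN = (p₁ − p₀) / p₁.
PN = (0.376 − 0.137) / 0.376 = 0.239 / 0.376 ≈ 0.6356

PN ≈ 0.636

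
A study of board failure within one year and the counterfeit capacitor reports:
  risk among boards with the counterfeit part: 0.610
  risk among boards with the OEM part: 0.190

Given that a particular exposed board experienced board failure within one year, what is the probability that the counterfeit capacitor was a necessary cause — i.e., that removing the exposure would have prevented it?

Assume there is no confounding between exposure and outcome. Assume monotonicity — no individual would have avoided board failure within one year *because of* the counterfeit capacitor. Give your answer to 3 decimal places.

PN ≈ 0.689

Let p₁ = 0.61, p₀ = 0.19.
Under exogeneity and monotonicity, PN = (p₁ − p₀) / p₁.
PN = (0.61 − 0.19) / 0.61 = 0.42 / 0.61 ≈ 0.6885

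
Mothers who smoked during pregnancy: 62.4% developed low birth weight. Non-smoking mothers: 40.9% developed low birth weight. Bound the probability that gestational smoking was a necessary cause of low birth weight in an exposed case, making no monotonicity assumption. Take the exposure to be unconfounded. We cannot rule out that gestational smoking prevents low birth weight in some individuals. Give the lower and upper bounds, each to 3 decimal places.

p₁ = 0.624, p₀ = 0.409.
Under exogeneity alone the bounds on PN are max{0,(p₁−p₀)/p₁} ≤ PN ≤ min{1,(1−p₀)/p₁}.
  lower = (p₁ − p₀)/p₁ = 0.215 / 0.624 ≈ 0.3446
  upper = min{1, (1 − p₀)/p₁} = 0.591 / 0.624 ≈ 0.9471

0.345 ≤ PN ≤ 0.947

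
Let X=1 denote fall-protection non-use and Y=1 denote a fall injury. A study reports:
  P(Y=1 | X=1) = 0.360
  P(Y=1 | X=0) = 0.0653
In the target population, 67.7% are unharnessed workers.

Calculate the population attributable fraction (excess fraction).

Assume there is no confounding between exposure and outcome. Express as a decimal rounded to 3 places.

PAF ≈ 0.753

Let p₁ = 0.36, p₀ = 0.0653.
Overall risk P(Y=1) = π·p₁ + (1−π)·p₀ = 0.677×0.36 + 0.323×0.0653 = 0.26481.
Under exogeneity, PAF = [P(Y=1) − p₀] / P(Y=1).
PAF = (0.26481 − 0.0653) / 0.26481 ≈ 0.7534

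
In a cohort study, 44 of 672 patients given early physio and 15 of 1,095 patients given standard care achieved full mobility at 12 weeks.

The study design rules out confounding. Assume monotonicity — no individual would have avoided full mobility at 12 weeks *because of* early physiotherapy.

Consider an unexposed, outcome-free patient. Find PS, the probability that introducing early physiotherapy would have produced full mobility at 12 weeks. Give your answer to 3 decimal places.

PS ≈ 0.052

p₁ = P(outcome | exposed) = 44/672 = 0.065476
p₀ = P(outcome | unexposed) = 15/1095 = 0.013699
Under exogeneity and monotonicity, PS = (p₁ − p₀) / (1 − p₀).
PS = (0.065476 − 0.013699) / (1 − 0.013699) = 0.051778 / 0.9863 ≈ 0.0525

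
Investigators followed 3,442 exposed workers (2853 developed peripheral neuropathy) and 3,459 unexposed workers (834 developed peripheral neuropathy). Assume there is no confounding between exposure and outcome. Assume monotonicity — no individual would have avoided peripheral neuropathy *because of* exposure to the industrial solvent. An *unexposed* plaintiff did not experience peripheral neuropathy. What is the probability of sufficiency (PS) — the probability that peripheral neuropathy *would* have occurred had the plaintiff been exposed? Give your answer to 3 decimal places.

PS ≈ 0.775

p₁ = P(outcome | exposed) = 2853/3442 = 0.82888
p₀ = P(outcome | unexposed) = 834/3459 = 0.24111
Under exogeneity and monotonicity, PS = (p₁ − p₀) / (1 − p₀).
PS = (0.82888 − 0.24111) / (1 − 0.24111) = 0.58777 / 0.75889 ≈ 0.7745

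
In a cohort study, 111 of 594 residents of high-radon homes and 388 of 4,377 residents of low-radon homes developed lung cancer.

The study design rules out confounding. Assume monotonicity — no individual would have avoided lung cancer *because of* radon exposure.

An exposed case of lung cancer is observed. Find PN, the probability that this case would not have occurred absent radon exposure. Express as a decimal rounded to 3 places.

p₁ = P(outcome | exposed) = 111/594 = 0.18687
p₀ = P(outcome | unexposed) = 388/4377 = 0.088645
Under exogeneity and monotonicity, PN = (p₁ − p₀) / p₁.
PN = (0.18687 − 0.088645) / 0.18687 = 0.098223 / 0.18687 ≈ 0.5256

PN ≈ 0.526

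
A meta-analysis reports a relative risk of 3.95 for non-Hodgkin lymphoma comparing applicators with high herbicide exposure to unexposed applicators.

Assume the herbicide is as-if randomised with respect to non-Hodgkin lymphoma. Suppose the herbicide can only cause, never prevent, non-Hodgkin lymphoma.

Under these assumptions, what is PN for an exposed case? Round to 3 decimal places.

PN ≈ 0.747

Under exogeneity and monotonicity, PN = (RR − 1) / RR = 1 − 1/RR.
PN = (3.95 − 1) / 3.95 = 2.95 / 3.95 ≈ 0.7468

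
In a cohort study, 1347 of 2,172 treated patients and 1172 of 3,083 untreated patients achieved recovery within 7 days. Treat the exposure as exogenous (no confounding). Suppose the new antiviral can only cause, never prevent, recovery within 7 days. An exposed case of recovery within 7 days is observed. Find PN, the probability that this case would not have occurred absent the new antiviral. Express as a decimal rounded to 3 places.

p₁ = P(outcome | exposed) = 1347/2172 = 0.62017
p₀ = P(outcome | unexposed) = 1172/3083 = 0.38015
Under exogeneity and monotonicity, PN = (p₁ − p₀) / p₁.
PN = (0.62017 − 0.38015) / 0.62017 = 0.24002 / 0.62017 ≈ 0.3870

PN ≈ 0.387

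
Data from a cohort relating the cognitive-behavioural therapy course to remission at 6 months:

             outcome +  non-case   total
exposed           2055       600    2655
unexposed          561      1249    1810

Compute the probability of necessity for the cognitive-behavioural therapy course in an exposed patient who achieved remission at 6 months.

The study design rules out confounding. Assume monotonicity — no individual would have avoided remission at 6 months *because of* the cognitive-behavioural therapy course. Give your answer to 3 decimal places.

p₁ = P(outcome | exposed) = 2055/2655 = 0.77401
p₀ = P(outcome | unexposed) = 561/1810 = 0.30994
Under exogeneity and monotonicity, PN = (p₁ − p₀)/p₁.
PN = (0.77401 − 0.30994) / 0.77401 ≈ 0.5996

PN ≈ 0.600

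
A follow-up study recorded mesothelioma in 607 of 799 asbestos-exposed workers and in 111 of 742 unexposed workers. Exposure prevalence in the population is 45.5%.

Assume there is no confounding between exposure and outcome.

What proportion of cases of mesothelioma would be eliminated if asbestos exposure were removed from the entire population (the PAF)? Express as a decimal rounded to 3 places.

p₁ = P(outcome | exposed) = 607/799 = 0.7597
p₀ = P(outcome | unexposed) = 111/742 = 0.1496
Overall risk P(Y=1) = π·p₁ + (1−π)·p₀ = 0.455×0.7597 + 0.545×0.1496 = 0.42719.
Under exogeneity, PAF = [P(Y=1) − p₀] / P(Y=1).
PAF = (0.42719 − 0.1496) / 0.42719 ≈ 0.6498

PAF ≈ 0.650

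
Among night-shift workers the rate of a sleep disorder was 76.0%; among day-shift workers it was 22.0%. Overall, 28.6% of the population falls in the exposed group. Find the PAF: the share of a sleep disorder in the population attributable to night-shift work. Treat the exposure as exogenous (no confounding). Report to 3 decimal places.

p₁ = 0.76, p₀ = 0.22.
Overall risk P(Y=1) = π·p₁ + (1−π)·p₀ = 0.286×0.76 + 0.714×0.22 = 0.37444.
Under exogeneity, PAF = [P(Y=1) − p₀] / P(Y=1).
PAF = (0.37444 − 0.22) / 0.37444 ≈ 0.4125

PAF ≈ 0.412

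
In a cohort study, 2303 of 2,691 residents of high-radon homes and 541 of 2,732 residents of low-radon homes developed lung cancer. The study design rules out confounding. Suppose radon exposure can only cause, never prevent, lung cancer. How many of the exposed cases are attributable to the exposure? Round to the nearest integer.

about 1770 cases

p₁ = P(outcome | exposed) = 2303/2691 = 0.85582
p₀ = P(outcome | unexposed) = 541/2732 = 0.19802
PN = (p₁ − p₀)/p₁ = (0.85582 − 0.19802) / 0.85582 ≈ 0.76861.
Attributable cases ≈ PN × (exposed cases) = 0.76861 × 2303 ≈ 1770.12.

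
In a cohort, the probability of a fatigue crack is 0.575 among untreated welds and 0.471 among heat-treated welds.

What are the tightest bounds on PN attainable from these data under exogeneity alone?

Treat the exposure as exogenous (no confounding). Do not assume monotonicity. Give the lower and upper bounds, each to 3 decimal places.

Let p₁ = 0.575, p₀ = 0.471.
Under exogeneity alone the bounds on PN are max{0,(p₁−p₀)/p₁} ≤ PN ≤ min{1,(1−p₀)/p₁}.
  lower = (p₁ − p₀)/p₁ = 0.104 / 0.575 ≈ 0.1809
  upper = min{1, (1 − p₀)/p₁} = 0.529 / 0.575 ≈ 0.9200

0.181 ≤ PN ≤ 0.920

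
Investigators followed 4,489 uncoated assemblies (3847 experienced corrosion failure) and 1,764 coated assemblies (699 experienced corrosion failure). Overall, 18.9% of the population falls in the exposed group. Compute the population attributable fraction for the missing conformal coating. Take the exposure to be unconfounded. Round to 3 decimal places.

PAF ≈ 0.180

p₁ = P(outcome | exposed) = 3847/4489 = 0.85698
p₀ = P(outcome | unexposed) = 699/1764 = 0.39626
Overall risk P(Y=1) = π·p₁ + (1−π)·p₀ = 0.189×0.85698 + 0.811×0.39626 = 0.48334.
Under exogeneity, PAF = [P(Y=1) − p₀] / P(Y=1).
PAF = (0.48334 − 0.39626) / 0.48334 ≈ 0.1802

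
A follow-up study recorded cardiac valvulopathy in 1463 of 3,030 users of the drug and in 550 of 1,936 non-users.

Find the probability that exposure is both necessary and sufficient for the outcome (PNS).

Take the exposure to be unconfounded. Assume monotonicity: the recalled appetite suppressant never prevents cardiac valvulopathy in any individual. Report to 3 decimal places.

PNS ≈ 0.199

p₁ = P(outcome | exposed) = 1463/3030 = 0.48284
p₀ = P(outcome | unexposed) = 550/1936 = 0.28409
Under exogeneity and monotonicity, PNS = p₁ − p₀.
PNS = 0.48284 − 0.28409 = 0.19875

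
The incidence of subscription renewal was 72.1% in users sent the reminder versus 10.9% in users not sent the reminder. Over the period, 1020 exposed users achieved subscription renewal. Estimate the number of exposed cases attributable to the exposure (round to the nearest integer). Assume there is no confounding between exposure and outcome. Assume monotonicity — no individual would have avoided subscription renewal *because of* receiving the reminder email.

about 866 cases

p₁ = 0.721, p₀ = 0.109.
PN = (p₁ − p₀)/p₁ = (0.721 − 0.109) / 0.721 ≈ 0.84882.
Attributable cases ≈ PN × (exposed cases) = 0.84882 × 1020 ≈ 865.80.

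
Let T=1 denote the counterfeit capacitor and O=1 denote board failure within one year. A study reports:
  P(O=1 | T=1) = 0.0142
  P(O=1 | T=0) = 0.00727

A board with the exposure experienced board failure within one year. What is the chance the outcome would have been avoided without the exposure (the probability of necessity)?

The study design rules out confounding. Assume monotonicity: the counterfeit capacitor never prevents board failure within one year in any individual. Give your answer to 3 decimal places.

Let p₁ = 0.0142, p₀ = 0.00727.
Under exogeneity and monotonicity, PN = (p₁ − p₀) / p₁.
PN = (0.0142 − 0.00727) / 0.0142 = 0.00693 / 0.0142 ≈ 0.4880

PN ≈ 0.488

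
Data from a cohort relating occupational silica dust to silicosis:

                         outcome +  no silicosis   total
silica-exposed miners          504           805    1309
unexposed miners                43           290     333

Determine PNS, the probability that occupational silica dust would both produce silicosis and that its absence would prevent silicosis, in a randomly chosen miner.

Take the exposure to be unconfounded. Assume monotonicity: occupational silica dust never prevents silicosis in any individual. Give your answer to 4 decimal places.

PNS ≈ 0.2559

p₁ = P(outcome | exposed) = 504/1309 = 0.38503
p₀ = P(outcome | unexposed) = 43/333 = 0.12913
Under exogeneity and monotonicity, PNS = p₁ − p₀.
PNS = 0.38503 − 0.12913 = 0.2559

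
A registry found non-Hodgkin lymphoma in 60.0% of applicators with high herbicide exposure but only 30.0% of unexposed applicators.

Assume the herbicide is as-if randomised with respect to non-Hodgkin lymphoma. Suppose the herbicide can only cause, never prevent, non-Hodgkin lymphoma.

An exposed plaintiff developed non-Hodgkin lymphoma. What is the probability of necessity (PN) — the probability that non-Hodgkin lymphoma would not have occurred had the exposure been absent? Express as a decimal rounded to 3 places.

PN ≈ 0.500

p₁ = 0.6, p₀ = 0.3.
Under exogeneity and monotonicity, PN = (p₁ − p₀) / p₁.
PN = (0.6 − 0.3) / 0.6 = 0.3 / 0.6 ≈ 0.5000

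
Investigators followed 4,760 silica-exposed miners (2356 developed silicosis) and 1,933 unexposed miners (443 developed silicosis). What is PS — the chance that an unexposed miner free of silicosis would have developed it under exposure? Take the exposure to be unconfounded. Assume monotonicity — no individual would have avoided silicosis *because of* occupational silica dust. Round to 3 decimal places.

PS ≈ 0.345

p₁ = P(outcome | exposed) = 2356/4760 = 0.49496
p₀ = P(outcome | unexposed) = 443/1933 = 0.22918
Under exogeneity and monotonicity, PS = (p₁ − p₀) / (1 − p₀).
PS = (0.49496 − 0.22918) / (1 − 0.22918) = 0.26578 / 0.77082 ≈ 0.3448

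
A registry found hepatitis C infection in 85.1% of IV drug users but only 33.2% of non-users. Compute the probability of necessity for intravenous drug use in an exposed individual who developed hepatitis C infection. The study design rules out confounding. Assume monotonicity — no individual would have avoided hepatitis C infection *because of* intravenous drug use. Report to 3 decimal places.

p₁ = 0.851, p₀ = 0.332.
Under exogeneity and monotonicity, PN = (p₁ − p₀) / p₁.
PN = (0.851 − 0.332) / 0.851 = 0.519 / 0.851 ≈ 0.6099

PN ≈ 0.610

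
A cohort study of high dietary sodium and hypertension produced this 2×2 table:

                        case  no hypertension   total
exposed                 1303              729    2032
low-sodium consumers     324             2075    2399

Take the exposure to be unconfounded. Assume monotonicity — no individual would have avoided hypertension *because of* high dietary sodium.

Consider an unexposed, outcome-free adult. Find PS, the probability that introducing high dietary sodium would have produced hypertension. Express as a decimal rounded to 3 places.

p₁ = P(outcome | exposed) = 1303/2032 = 0.64124
p₀ = P(outcome | unexposed) = 324/2399 = 0.13506
Under exogeneity and monotonicity, PS = (p₁ − p₀) / (1 − p₀).
PS = (0.64124 − 0.13506) / (1 − 0.13506) = 0.50618 / 0.86494 ≈ 0.5852

PS ≈ 0.585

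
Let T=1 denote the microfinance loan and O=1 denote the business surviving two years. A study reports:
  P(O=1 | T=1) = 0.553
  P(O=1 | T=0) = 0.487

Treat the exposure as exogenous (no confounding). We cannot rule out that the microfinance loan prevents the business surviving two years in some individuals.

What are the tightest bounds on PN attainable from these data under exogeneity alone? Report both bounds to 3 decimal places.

0.119 ≤ PN ≤ 0.928

Let p₁ = 0.553, p₀ = 0.487.
Under exogeneity alone the bounds on PN are max{0,(p₁−p₀)/p₁} ≤ PN ≤ min{1,(1−p₀)/p₁}.
  lower = (p₁ − p₀)/p₁ = 0.066 / 0.553 ≈ 0.1193
  upper = min{1, (1 − p₀)/p₁} = 0.513 / 0.553 ≈ 0.9277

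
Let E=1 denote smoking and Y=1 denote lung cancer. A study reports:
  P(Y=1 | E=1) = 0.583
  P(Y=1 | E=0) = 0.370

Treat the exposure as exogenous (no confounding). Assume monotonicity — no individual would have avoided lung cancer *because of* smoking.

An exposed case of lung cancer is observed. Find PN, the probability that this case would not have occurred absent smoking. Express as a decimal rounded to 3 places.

PN ≈ 0.365

Let p₁ = 0.583, p₀ = 0.37.
Under exogeneity and monotonicity, PN = (p₁ − p₀) / p₁.
PN = (0.583 − 0.37) / 0.583 = 0.213 / 0.583 ≈ 0.3654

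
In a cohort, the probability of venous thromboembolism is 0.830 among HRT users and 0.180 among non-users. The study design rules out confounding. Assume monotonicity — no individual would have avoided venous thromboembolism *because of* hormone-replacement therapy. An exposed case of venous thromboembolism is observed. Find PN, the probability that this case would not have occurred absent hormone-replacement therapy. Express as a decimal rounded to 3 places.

PN ≈ 0.783

Let p₁ = 0.83, p₀ = 0.18.
Under exogeneity and monotonicity, PN = (p₁ − p₀) / p₁.
PN = (0.83 − 0.18) / 0.83 = 0.65 / 0.83 ≈ 0.7831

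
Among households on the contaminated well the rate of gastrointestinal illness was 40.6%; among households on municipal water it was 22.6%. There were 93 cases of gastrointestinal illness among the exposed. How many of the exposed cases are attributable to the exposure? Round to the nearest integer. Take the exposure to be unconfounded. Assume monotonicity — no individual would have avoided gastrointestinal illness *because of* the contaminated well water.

p₁ = 0.406, p₀ = 0.226.
PN = (p₁ − p₀)/p₁ = (0.406 − 0.226) / 0.406 ≈ 0.44335.
Attributable cases ≈ PN × (exposed cases) = 0.44335 × 93 ≈ 41.23.

about 41 cases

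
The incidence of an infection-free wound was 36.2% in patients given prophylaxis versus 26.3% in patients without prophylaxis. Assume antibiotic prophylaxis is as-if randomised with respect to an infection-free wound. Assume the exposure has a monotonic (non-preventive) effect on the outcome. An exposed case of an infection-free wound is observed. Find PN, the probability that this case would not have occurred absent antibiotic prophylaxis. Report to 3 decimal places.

PN ≈ 0.273

p₁ = 0.362, p₀ = 0.263.
Under exogeneity and monotonicity, PN = (p₁ − p₀) / p₁.
PN = (0.362 − 0.263) / 0.362 = 0.099 / 0.362 ≈ 0.2735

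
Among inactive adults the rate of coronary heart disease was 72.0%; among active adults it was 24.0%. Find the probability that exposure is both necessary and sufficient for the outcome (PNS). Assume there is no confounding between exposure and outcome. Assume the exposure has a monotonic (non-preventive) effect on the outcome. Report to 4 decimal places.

PNS ≈ 0.4800

p₁ = 0.72, p₀ = 0.24.
Under exogeneity and monotonicity, PNS = p₁ − p₀.
PNS = 0.72 − 0.24 = 0.48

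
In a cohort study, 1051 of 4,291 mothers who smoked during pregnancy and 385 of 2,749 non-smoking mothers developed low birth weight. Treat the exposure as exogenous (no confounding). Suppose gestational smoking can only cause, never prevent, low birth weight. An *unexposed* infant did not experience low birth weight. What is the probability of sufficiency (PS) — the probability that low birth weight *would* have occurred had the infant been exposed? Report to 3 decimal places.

p₁ = P(outcome | exposed) = 1051/4291 = 0.24493
p₀ = P(outcome | unexposed) = 385/2749 = 0.14005
Under exogeneity and monotonicity, PS = (p₁ − p₀) / (1 − p₀).
PS = (0.24493 − 0.14005) / (1 − 0.14005) = 0.10488 / 0.85995 ≈ 0.1220

PS ≈ 0.122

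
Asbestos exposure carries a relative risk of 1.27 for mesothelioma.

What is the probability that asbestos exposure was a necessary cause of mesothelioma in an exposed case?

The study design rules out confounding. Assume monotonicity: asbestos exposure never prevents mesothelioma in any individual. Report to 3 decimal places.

PN ≈ 0.213

Under exogeneity and monotonicity, PN = (RR − 1) / RR = 1 − 1/RR.
PN = (1.27 − 1) / 1.27 = 0.27 / 1.27 ≈ 0.2126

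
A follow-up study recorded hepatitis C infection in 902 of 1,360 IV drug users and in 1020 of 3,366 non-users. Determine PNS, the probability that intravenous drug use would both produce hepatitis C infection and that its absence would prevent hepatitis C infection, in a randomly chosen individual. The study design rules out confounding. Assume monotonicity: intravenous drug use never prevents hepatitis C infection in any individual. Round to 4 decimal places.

PNS ≈ 0.3602

p₁ = P(outcome | exposed) = 902/1360 = 0.66324
p₀ = P(outcome | unexposed) = 1020/3366 = 0.30303
Under exogeneity and monotonicity, PNS = p₁ − p₀.
PNS = 0.66324 − 0.30303 = 0.3602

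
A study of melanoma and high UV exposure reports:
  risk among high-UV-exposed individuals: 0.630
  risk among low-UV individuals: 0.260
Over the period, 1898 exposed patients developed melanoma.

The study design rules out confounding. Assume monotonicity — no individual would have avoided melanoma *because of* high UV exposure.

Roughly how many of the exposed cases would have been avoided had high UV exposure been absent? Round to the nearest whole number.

Let p₁ = 0.63, p₀ = 0.26.
PN = (p₁ − p₀)/p₁ = (0.63 − 0.26) / 0.63 ≈ 0.58730.
Attributable cases ≈ PN × (exposed cases) = 0.58730 × 1898 ≈ 1114.70.

about 1115 cases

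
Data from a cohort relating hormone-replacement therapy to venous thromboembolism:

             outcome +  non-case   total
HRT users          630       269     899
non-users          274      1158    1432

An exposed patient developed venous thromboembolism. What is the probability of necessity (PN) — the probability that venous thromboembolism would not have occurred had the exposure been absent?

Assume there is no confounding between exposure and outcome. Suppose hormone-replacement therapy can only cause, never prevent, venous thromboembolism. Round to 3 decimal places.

PN ≈ 0.727

p₁ = P(outcome | exposed) = 630/899 = 0.70078
p₀ = P(outcome | unexposed) = 274/1432 = 0.19134
Under exogeneity and monotonicity, PN = (p₁ − p₀)/p₁.
PN = (0.70078 − 0.19134) / 0.70078 ≈ 0.7270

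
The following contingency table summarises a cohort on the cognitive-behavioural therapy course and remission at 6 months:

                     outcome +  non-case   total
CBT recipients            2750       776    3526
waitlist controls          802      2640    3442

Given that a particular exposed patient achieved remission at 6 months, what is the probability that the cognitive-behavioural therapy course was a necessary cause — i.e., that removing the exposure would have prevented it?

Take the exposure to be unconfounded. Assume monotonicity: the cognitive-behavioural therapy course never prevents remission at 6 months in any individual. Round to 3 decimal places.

p₁ = P(outcome | exposed) = 2750/3526 = 0.77992
p₀ = P(outcome | unexposed) = 802/3442 = 0.233
Under exogeneity and monotonicity, PN = (p₁ − p₀) / p₁.
PN = (0.77992 − 0.233) / 0.77992 = 0.54692 / 0.77992 ≈ 0.7012

PN ≈ 0.701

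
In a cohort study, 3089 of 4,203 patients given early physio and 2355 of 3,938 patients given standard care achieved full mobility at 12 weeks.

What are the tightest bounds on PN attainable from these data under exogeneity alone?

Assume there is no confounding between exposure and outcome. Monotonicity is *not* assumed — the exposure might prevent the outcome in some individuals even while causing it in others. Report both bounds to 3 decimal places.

p₁ = P(outcome | exposed) = 3089/4203 = 0.73495
p₀ = P(outcome | unexposed) = 2355/3938 = 0.59802
Under exogeneity alone the bounds on PN are max{0,(p₁−p₀)/p₁} ≤ PN ≤ min{1,(1−p₀)/p₁}.
  lower = (p₁ − p₀)/p₁ = 0.13693 / 0.73495 ≈ 0.1863
  upper = min{1, (1 − p₀)/p₁} = 0.40198 / 0.73495 ≈ 0.5469

0.186 ≤ PN ≤ 0.547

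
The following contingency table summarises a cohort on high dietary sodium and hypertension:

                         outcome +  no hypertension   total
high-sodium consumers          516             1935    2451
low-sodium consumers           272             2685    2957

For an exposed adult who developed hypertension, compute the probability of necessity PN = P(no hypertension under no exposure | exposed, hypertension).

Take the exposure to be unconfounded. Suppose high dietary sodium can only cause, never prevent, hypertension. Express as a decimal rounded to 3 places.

PN ≈ 0.563

p₁ = P(outcome | exposed) = 516/2451 = 0.21053
p₀ = P(outcome | unexposed) = 272/2957 = 0.091985
Under exogeneity and monotonicity, PN = (p₁ − p₀)/p₁.
PN = (0.21053 − 0.091985) / 0.21053 ≈ 0.5631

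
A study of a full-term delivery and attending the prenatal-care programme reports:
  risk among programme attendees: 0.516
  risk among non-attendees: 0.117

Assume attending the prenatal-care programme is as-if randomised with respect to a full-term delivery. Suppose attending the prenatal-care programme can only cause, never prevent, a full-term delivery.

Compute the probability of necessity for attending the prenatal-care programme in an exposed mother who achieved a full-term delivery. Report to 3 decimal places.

Let p₁ = 0.516, p₀ = 0.117.
Under exogeneity and monotonicity, PN = (p₁ − p₀) / p₁.
PN = (0.516 − 0.117) / 0.516 = 0.399 / 0.516 ≈ 0.7733

PN ≈ 0.773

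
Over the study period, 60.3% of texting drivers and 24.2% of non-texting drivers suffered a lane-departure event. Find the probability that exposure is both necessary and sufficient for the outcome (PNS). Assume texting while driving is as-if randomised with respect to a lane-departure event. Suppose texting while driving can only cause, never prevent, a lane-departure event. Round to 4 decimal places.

PNS ≈ 0.3610

p₁ = 0.603, p₀ = 0.242.
Under exogeneity and monotonicity, PNS = p₁ − p₀.
PNS = 0.603 − 0.242 = 0.361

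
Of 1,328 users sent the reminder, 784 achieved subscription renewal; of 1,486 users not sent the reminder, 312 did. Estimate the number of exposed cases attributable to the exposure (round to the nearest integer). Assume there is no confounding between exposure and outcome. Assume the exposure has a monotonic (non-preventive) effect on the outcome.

about 505 cases

p₁ = P(outcome | exposed) = 784/1328 = 0.59036
p₀ = P(outcome | unexposed) = 312/1486 = 0.20996
PN = (p₁ − p₀)/p₁ = (0.59036 − 0.20996) / 0.59036 ≈ 0.64435.
Attributable cases ≈ PN × (exposed cases) = 0.64435 × 784 ≈ 505.17.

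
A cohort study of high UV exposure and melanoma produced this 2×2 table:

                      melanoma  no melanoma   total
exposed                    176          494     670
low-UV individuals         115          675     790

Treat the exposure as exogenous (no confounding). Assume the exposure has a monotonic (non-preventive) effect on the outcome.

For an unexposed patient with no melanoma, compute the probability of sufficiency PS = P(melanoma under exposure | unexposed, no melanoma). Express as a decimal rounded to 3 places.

p₁ = P(outcome | exposed) = 176/670 = 0.26269
p₀ = P(outcome | unexposed) = 115/790 = 0.14557
Under exogeneity and monotonicity, PS = (p₁ − p₀)/(1 − p₀).
PS = (0.26269 − 0.14557) / 0.85443 ≈ 0.1371

PS ≈ 0.137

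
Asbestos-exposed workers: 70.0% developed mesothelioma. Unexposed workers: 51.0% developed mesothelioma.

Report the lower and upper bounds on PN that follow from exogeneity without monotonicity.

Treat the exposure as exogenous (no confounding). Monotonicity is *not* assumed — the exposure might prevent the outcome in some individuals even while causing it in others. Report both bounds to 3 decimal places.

0.271 ≤ PN ≤ 0.700

p₁ = 0.7, p₀ = 0.51.
Under exogeneity alone the bounds on PN are max{0,(p₁−p₀)/p₁} ≤ PN ≤ min{1,(1−p₀)/p₁}.
  lower = (p₁ − p₀)/p₁ = 0.19 / 0.7 ≈ 0.2714
  upper = min{1, (1 − p₀)/p₁} = 0.49 / 0.7 ≈ 0.7000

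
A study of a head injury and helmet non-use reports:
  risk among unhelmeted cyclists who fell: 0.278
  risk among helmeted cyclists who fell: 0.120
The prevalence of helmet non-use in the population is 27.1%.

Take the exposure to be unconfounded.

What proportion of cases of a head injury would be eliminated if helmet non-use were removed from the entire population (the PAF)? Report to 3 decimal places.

Let p₁ = 0.278, p₀ = 0.12.
Overall risk P(Y=1) = π·p₁ + (1−π)·p₀ = 0.271×0.278 + 0.729×0.12 = 0.16282.
Under exogeneity, PAF = [P(Y=1) − p₀] / P(Y=1).
PAF = (0.16282 − 0.12) / 0.16282 ≈ 0.2630

PAF ≈ 0.263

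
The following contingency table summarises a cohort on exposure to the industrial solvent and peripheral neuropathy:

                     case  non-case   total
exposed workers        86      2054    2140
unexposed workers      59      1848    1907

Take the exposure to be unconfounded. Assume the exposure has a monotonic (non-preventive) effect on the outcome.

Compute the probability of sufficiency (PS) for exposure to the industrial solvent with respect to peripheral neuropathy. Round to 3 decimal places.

p₁ = P(outcome | exposed) = 86/2140 = 0.040187
p₀ = P(outcome | unexposed) = 59/1907 = 0.030939
Under exogeneity and monotonicity, PS = (p₁ − p₀)/(1 − p₀).
PS = (0.040187 − 0.030939) / 0.96906 ≈ 0.0095

PS ≈ 0.010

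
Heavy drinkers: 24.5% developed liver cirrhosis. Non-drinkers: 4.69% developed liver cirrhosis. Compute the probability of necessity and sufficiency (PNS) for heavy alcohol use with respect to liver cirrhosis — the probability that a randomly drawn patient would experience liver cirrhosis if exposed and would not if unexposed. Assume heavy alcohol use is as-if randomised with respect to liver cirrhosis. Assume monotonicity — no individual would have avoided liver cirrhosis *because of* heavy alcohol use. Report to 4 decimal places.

PNS ≈ 0.1981

p₁ = 0.245, p₀ = 0.0469.
Under exogeneity and monotonicity, PNS = p₁ − p₀.
PNS = 0.245 − 0.0469 = 0.1981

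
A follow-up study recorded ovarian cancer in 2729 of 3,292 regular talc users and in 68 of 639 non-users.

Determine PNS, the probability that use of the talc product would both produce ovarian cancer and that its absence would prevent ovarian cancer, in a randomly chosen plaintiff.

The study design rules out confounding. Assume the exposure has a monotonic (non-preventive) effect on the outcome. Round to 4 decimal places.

p₁ = P(outcome | exposed) = 2729/3292 = 0.82898
p₀ = P(outcome | unexposed) = 68/639 = 0.10642
Under exogeneity and monotonicity, PNS = p₁ − p₀.
PNS = 0.82898 − 0.10642 = 0.72256

PNS ≈ 0.7226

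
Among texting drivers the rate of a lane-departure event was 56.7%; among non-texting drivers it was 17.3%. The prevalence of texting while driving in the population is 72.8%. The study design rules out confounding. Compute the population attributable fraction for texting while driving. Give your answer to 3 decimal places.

PAF ≈ 0.624

p₁ = 0.567, p₀ = 0.173.
Overall risk P(Y=1) = π·p₁ + (1−π)·p₀ = 0.728×0.567 + 0.272×0.173 = 0.45983.
Under exogeneity, PAF = [P(Y=1) − p₀] / P(Y=1).
PAF = (0.45983 − 0.173) / 0.45983 ≈ 0.6238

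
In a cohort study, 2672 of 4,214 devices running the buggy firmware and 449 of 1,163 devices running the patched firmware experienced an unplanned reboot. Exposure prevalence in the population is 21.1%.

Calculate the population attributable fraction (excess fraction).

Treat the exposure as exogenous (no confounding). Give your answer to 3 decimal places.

p₁ = P(outcome | exposed) = 2672/4214 = 0.63408
p₀ = P(outcome | unexposed) = 449/1163 = 0.38607
Overall risk P(Y=1) = π·p₁ + (1−π)·p₀ = 0.211×0.63408 + 0.789×0.38607 = 0.4384.
Under exogeneity, PAF = [P(Y=1) − p₀] / P(Y=1).
PAF = (0.4384 − 0.38607) / 0.4384 ≈ 0.1194

PAF ≈ 0.119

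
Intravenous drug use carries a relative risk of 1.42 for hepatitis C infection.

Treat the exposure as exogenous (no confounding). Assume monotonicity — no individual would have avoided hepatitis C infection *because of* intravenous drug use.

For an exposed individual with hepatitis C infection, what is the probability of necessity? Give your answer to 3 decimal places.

PN ≈ 0.296

Under exogeneity and monotonicity, PN = (RR − 1) / RR = 1 − 1/RR.
PN = (1.42 − 1) / 1.42 = 0.42 / 1.42 ≈ 0.2958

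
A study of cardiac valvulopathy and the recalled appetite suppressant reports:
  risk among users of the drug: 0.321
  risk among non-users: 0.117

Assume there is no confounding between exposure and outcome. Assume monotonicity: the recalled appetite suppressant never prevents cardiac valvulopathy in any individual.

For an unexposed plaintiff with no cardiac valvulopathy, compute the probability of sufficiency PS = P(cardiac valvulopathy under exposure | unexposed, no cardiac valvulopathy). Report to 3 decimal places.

Let p₁ = 0.321, p₀ = 0.117.
Under exogeneity and monotonicity, PS = (p₁ − p₀) / (1 − p₀).
PS = (0.321 − 0.117) / (1 − 0.117) = 0.204 / 0.883 ≈ 0.2310

PS ≈ 0.231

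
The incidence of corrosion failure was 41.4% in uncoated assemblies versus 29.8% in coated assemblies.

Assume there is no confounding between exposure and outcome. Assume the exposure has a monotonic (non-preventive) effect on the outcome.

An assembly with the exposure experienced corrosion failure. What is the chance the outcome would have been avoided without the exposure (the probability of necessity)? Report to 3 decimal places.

PN ≈ 0.280

p₁ = 0.414, p₀ = 0.298.
Under exogeneity and monotonicity, PN = (p₁ − p₀) / p₁.
PN = (0.414 − 0.298) / 0.414 = 0.116 / 0.414 ≈ 0.2802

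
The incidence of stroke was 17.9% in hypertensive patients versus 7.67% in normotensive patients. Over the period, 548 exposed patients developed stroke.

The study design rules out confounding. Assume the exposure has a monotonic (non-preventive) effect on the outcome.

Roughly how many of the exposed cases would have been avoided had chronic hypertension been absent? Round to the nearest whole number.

about 313 cases

p₁ = 0.179, p₀ = 0.0767.
PN = (p₁ − p₀)/p₁ = (0.179 − 0.0767) / 0.179 ≈ 0.57151.
Attributable cases ≈ PN × (exposed cases) = 0.57151 × 548 ≈ 313.19.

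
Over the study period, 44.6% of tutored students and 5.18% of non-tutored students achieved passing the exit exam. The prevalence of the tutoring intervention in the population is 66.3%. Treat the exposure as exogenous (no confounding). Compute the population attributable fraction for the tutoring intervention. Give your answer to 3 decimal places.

p₁ = 0.446, p₀ = 0.0518.
Overall risk P(Y=1) = π·p₁ + (1−π)·p₀ = 0.663×0.446 + 0.337×0.0518 = 0.31315.
Under exogeneity, PAF = [P(Y=1) − p₀] / P(Y=1).
PAF = (0.31315 − 0.0518) / 0.31315 ≈ 0.8346

PAF ≈ 0.835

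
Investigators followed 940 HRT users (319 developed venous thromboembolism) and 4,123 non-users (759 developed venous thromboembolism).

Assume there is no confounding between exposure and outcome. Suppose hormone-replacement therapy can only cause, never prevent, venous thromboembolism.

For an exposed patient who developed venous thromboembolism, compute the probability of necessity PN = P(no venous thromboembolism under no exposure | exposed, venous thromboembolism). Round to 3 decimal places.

PN ≈ 0.458

p₁ = P(outcome | exposed) = 319/940 = 0.33936
p₀ = P(outcome | unexposed) = 759/4123 = 0.18409
Under exogeneity and monotonicity, PN = (p₁ − p₀) / p₁.
PN = (0.33936 − 0.18409) / 0.33936 = 0.15527 / 0.33936 ≈ 0.4575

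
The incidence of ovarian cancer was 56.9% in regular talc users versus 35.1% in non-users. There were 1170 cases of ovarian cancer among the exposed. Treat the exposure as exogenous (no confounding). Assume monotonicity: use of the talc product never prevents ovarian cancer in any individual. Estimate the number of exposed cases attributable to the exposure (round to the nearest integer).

p₁ = 0.569, p₀ = 0.351.
PN = (p₁ − p₀)/p₁ = (0.569 − 0.351) / 0.569 ≈ 0.38313.
Attributable cases ≈ PN × (exposed cases) = 0.38313 × 1170 ≈ 448.26.

about 448 cases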